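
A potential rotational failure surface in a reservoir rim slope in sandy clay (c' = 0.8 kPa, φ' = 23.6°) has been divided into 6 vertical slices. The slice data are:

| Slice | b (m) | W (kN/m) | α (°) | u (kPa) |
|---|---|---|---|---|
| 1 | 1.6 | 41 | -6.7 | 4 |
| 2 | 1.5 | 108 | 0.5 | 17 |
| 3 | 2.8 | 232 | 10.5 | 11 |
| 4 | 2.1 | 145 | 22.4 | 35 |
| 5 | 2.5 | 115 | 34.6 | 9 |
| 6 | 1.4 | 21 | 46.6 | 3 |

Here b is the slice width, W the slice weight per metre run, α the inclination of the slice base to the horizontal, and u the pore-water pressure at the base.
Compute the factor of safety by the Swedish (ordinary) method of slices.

Ordinary method of slices: FS = Σ[c'·Δl_i + (W_i cosα_i − u_i·Δl_i)·tanφ'] / Σ W_i sinα_i, with Δl_i = b_i / cosα_i.
Slice 1: Δl = 1.6/cos(-6.7°) = 1.611 m; N'_1 = 41·cos(-6.7°) − 4·1.611 = 34.3; c'Δl = 1.29; W sinα = -4.8
Slice 2: Δl = 1.5/cos0.5° = 1.500 m; N'_2 = 108·cos0.5° − 17·1.500 = 82.5; c'Δl = 1.20; W sinα = 0.9
Slice 3: Δl = 2.8/cos10.5° = 2.848 m; N'_3 = 232·cos10.5° − 11·2.848 = 196.8; c'Δl = 2.28; W sinα = 42.3
Slice 4: Δl = 2.1/cos22.4° = 2.271 m; N'_4 = 145·cos22.4° − 35·2.271 = 54.6; c'Δl = 1.82; W sinα = 55.3
Slice 5: Δl = 2.5/cos34.6° = 3.037 m; N'_5 = 115·cos34.6° − 9·3.037 = 67.3; c'Δl = 2.43; W sinα = 65.3
Slice 6: Δl = 1.4/cos46.6° = 2.038 m; N'_6 = 21·cos46.6° − 3·2.038 = 8.3; c'Δl = 1.63; W sinα = 15.3
Σc'Δl = 10.6 kN/m; ΣN' = 443.8 kN/m; ΣW sinα = 174.3 kN/m
Resisting = 10.6 + 443.8·tan23.6° = 10.6 + 193.9 = 204.5 kN/m
FS = 204.5 / 174.3 = 1.174

FS = 1.17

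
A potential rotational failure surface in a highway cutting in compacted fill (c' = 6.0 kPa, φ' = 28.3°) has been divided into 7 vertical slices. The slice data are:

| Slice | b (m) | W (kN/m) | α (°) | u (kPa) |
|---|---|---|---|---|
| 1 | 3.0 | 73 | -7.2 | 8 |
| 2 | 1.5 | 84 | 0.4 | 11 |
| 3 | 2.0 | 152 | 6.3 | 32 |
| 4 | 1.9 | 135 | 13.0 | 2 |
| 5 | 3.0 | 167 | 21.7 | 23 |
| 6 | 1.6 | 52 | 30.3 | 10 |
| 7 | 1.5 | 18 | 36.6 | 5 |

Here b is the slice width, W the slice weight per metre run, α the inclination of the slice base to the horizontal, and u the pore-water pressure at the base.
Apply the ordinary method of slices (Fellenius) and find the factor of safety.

FS = 2.41

Ordinary method of slices: FS = Σ[c'·Δl_i + (W_i cosα_i − u_i·Δl_i)·tanφ'] / Σ W_i sinα_i, with Δl_i = b_i / cosα_i.
Slice 1: Δl = 3.0/cos(-7.2°) = 3.024 m; N'_1 = 73·cos(-7.2°) − 8·3.024 = 48.2; c'Δl = 18.14; W sinα = -9.1
Slice 2: Δl = 1.5/cos0.4° = 1.500 m; N'_2 = 84·cos0.4° − 11·1.500 = 67.5; c'Δl = 9.00; W sinα = 0.6
Slice 3: Δl = 2.0/cos6.3° = 2.012 m; N'_3 = 152·cos6.3° − 32·2.012 = 86.7; c'Δl = 12.07; W sinα = 16.7
Slice 4: Δl = 1.9/cos13.0° = 1.950 m; N'_4 = 135·cos13.0° − 2·1.950 = 127.6; c'Δl = 11.70; W sinα = 30.4
Slice 5: Δl = 3.0/cos21.7° = 3.229 m; N'_5 = 167·cos21.7° − 23·3.229 = 80.9; c'Δl = 19.37; W sinα = 61.7
Slice 6: Δl = 1.6/cos30.3° = 1.853 m; N'_6 = 52·cos30.3° − 10·1.853 = 26.4; c'Δl = 11.12; W sinα = 26.2
Slice 7: Δl = 1.5/cos36.6° = 1.868 m; N'_7 = 18·cos36.6° − 5·1.868 = 5.1; c'Δl = 11.21; W sinα = 10.7
Σc'Δl = 92.6 kN/m; ΣN' = 442.4 kN/m; ΣW sinα = 137.2 kN/m
Resisting = 92.6 + 442.4·tan28.3° = 92.6 + 238.2 = 330.8 kN/m
FS = 330.8 / 137.2 = 2.411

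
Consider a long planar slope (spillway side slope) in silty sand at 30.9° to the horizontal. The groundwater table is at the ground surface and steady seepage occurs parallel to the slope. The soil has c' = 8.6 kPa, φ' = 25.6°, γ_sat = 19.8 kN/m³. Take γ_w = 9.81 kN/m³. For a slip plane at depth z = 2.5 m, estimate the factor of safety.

FS = 0.80

With seepage parallel to the slope and the water table at the surface, the effective normal stress on the slip plane uses the buoyant unit weight γ' = γ_sat − γ_w while the driving shear stress uses γ_sat:
FS = [c' + γ' z cos²β tanφ'] / [γ_sat z sinβ cosβ]
γ' = 19.8 − 9.81 = 9.99 kN/m³
Numerator = 8.6 + 9.99·2.5·cos²30.9°·tan25.6° = 8.6 + 9.99·2.5·0.7363·0.4791 = 17.410 kPa
Denominator = 19.8·2.5·sin30.9°·cos30.9° = 19.8·2.5·0.5135·0.8581 = 21.812 kPa
FS = 17.410 / 21.812 = 0.798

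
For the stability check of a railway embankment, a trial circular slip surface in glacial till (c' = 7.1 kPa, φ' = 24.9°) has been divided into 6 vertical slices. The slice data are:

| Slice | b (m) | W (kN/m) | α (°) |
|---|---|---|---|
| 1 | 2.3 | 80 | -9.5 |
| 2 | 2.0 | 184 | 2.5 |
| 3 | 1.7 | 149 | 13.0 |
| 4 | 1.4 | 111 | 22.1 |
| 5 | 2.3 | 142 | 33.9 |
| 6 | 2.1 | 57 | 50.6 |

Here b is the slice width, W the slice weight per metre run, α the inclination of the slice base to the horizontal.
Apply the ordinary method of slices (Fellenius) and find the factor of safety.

Ordinary method of slices: FS = Σ[c'·Δl_i + (W_i cosα_i)·tanφ'] / Σ W_i sinα_i, with Δl_i = b_i / cosα_i.
Slice 1: Δl = 2.3/cos(-9.5°) = 2.332 m; N'_1 = 80·cos(-9.5°) = 78.9; c'Δl = 16.56; W sinα = -13.2
Slice 2: Δl = 2.0/cos2.5° = 2.002 m; N'_2 = 184·cos2.5° = 183.8; c'Δl = 14.21; W sinα = 8.0
Slice 3: Δl = 1.7/cos13.0° = 1.745 m; N'_3 = 149·cos13.0° = 145.2; c'Δl = 12.39; W sinα = 33.5
Slice 4: Δl = 1.4/cos22.1° = 1.511 m; N'_4 = 111·cos22.1° = 102.8; c'Δl = 10.73; W sinα = 41.8
Slice 5: Δl = 2.3/cos33.9° = 2.771 m; N'_5 = 142·cos33.9° = 117.9; c'Δl = 19.67; W sinα = 79.2
Slice 6: Δl = 2.1/cos50.6° = 3.308 m; N'_6 = 57·cos50.6° = 36.2; c'Δl = 23.49; W sinα = 44.0
Σc'Δl = 97.1 kN/m; ΣN' = 664.8 kN/m; ΣW sinα = 193.3 kN/m
Resisting = 97.1 + 664.8·tan24.9° = 97.1 + 308.6 = 405.6 kN/m
FS = 405.6 / 193.3 = 2.098

FS = 2.10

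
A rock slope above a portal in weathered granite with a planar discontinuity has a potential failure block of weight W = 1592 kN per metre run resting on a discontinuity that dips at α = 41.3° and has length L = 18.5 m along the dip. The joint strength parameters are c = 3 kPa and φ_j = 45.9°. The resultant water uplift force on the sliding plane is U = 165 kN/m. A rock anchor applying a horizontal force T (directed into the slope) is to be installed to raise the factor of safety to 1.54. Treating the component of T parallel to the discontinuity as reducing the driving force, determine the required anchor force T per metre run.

T = 271 kN/m

Resolving forces along and normal to the sliding plane, with the horizontal anchor force T adding T·sinα to the effective normal force and T·cosα acting up the plane against the driving force:
FS = [cL + (W cosα − U + T sinα) tanφ_j] / [W sinα − T cosα]
Without the anchor: N' = 1031.0 kN/m, driving T_d = 1050.7 kN/m, resisting R = 3·18.5 + 1031.0·tan45.9° = 1119.4 kN/m, FS = 1.07.
Setting FS = 1.54 and solving for T:
1.54·(1050.7 − T cos41.3°) = 1119.4 + T sin41.3°·tan45.9°
T·(sin41.3°·tan45.9° + 1.54·cos41.3°) = 1.54·1050.7 − 1119.4
T·(0.6600·1.0319 + 1.54·0.7513) = 1618.1 − 1119.4 = 498.7
T·1.8380 = 498.7
T = 271.3 kN/m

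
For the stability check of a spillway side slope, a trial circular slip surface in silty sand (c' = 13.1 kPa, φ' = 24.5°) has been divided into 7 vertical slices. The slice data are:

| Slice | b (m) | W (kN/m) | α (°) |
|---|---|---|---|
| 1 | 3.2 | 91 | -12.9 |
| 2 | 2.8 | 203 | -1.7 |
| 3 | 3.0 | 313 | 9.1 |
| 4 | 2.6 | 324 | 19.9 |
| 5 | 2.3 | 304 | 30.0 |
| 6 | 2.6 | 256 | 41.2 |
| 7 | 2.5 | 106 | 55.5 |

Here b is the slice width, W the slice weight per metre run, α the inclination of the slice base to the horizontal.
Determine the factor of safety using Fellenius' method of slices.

Ordinary method of slices: FS = Σ[c'·Δl_i + (W_i cosα_i)·tanφ'] / Σ W_i sinα_i, with Δl_i = b_i / cosα_i.
Slice 1: Δl = 3.2/cos(-12.9°) = 3.283 m; N'_1 = 91·cos(-12.9°) = 88.7; c'Δl = 43.01; W sinα = -20.3
Slice 2: Δl = 2.8/cos(-1.7°) = 2.801 m; N'_2 = 203·cos(-1.7°) = 202.9; c'Δl = 36.70; W sinα = -6.0
Slice 3: Δl = 3.0/cos9.1° = 3.038 m; N'_3 = 313·cos9.1° = 309.1; c'Δl = 39.80; W sinα = 49.5
Slice 4: Δl = 2.6/cos19.9° = 2.765 m; N'_4 = 324·cos19.9° = 304.7; c'Δl = 36.22; W sinα = 110.3
Slice 5: Δl = 2.3/cos30.0° = 2.656 m; N'_5 = 304·cos30.0° = 263.3; c'Δl = 34.79; W sinα = 152.0
Slice 6: Δl = 2.6/cos41.2° = 3.456 m; N'_6 = 256·cos41.2° = 192.6; c'Δl = 45.27; W sinα = 168.6
Slice 7: Δl = 2.5/cos55.5° = 4.414 m; N'_7 = 106·cos55.5° = 60.0; c'Δl = 57.82; W sinα = 87.4
Σc'Δl = 293.6 kN/m; ΣN' = 1421.3 kN/m; ΣW sinα = 541.4 kN/m
Resisting = 293.6 + 1421.3·tan24.5° = 293.6 + 647.7 = 941.3 kN/m
FS = 941.3 / 541.4 = 1.739

FS = 1.74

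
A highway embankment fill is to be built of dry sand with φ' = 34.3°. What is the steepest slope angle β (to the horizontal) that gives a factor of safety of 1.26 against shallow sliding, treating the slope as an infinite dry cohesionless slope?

For an infinite dry cohesionless slope FS = tanφ'/tanβ, so tanβ = tanφ' / FS.
tanβ = tan34.3° / 1.26 = 0.6822 / 1.26 = 0.5414
β = arctan(0.5414) = 28.43°

β = 28.4°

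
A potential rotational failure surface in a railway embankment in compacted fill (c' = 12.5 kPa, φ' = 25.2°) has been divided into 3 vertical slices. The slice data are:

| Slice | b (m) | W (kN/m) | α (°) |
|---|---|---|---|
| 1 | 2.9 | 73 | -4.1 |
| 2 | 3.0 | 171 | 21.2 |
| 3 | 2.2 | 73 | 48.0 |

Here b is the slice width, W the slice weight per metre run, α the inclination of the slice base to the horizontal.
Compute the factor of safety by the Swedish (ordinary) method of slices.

FS = 2.25

Ordinary method of slices: FS = Σ[c'·Δl_i + (W_i cosα_i)·tanφ'] / Σ W_i sinα_i, with Δl_i = b_i / cosα_i.
Slice 1: Δl = 2.9/cos(-4.1°) = 2.907 m; N'_1 = 73·cos(-4.1°) = 72.8; c'Δl = 36.34; W sinα = -5.2
Slice 2: Δl = 3.0/cos21.2° = 3.218 m; N'_2 = 171·cos21.2° = 159.4; c'Δl = 40.22; W sinα = 61.8
Slice 3: Δl = 2.2/cos48.0° = 3.288 m; N'_3 = 73·cos48.0° = 48.8; c'Δl = 41.10; W sinα = 54.2
Σc'Δl = 117.7 kN/m; ΣN' = 281.1 kN/m; ΣW sinα = 110.9 kN/m
Resisting = 117.7 + 281.1·tan25.2° = 117.7 + 132.3 = 249.9 kN/m
FS = 249.9 / 110.9 = 2.254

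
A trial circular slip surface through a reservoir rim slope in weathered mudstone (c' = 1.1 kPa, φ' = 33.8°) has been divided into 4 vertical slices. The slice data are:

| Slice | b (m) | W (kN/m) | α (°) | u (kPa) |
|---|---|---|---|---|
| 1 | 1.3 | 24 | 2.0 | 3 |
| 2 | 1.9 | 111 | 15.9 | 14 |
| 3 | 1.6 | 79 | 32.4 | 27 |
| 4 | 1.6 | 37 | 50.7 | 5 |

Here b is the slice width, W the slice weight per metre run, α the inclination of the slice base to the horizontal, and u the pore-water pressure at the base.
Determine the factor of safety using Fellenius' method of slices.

Ordinary method of slices: FS = Σ[c'·Δl_i + (W_i cosα_i − u_i·Δl_i)·tanφ'] / Σ W_i sinα_i, with Δl_i = b_i / cosα_i.
Slice 1: Δl = 1.3/cos2.0° = 1.301 m; N'_1 = 24·cos2.0° − 3·1.301 = 20.1; c'Δl = 1.43; W sinα = 0.8
Slice 2: Δl = 1.9/cos15.9° = 1.976 m; N'_2 = 111·cos15.9° − 14·1.976 = 79.1; c'Δl = 2.17; W sinα = 30.4
Slice 3: Δl = 1.6/cos32.4° = 1.895 m; N'_3 = 79·cos32.4° − 27·1.895 = 15.5; c'Δl = 2.08; W sinα = 42.3
Slice 4: Δl = 1.6/cos50.7° = 2.526 m; N'_4 = 37·cos50.7° − 5·2.526 = 10.8; c'Δl = 2.78; W sinα = 28.6
Σc'Δl = 8.5 kN/m; ΣN' = 125.5 kN/m; ΣW sinα = 102.2 kN/m
Resisting = 8.5 + 125.5·tan33.8° = 8.5 + 84.0 = 92.5 kN/m
FS = 92.5 / 102.2 = 0.905

FS = 0.90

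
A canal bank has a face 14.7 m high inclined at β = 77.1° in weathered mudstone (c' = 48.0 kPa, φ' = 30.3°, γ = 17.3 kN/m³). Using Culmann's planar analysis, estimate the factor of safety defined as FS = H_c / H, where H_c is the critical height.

FS = 2.01

H_c = (4c'/γ) · sinβ cosφ' / [1 − cos(β − φ')]
    = (4·48.0/17.3) · sin77.1°·cos30.3° / [1 − cos46.8°]
    = 11.098 · 0.8416 / 0.3155 = 29.61 m
FS = H_c / H = 29.61 / 14.7 = 2.014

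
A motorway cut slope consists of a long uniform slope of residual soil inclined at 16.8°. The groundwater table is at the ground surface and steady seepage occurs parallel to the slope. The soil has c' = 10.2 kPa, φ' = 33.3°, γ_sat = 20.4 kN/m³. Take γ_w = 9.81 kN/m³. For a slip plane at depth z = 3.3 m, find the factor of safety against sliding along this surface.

FS = 1.68

With seepage parallel to the slope and the water table at the surface, the effective normal stress on the slip plane uses the buoyant unit weight γ' = γ_sat − γ_w while the driving shear stress uses γ_sat:
FS = [c' + γ' z cos²β tanφ'] / [γ_sat z sinβ cosβ]
γ' = 20.4 − 9.81 = 10.59 kN/m³
Numerator = 10.2 + 10.59·3.3·cos²16.8°·tan33.3° = 10.2 + 10.59·3.3·0.9165·0.6569 = 31.238 kPa
Denominator = 20.4·3.3·sin16.8°·cos16.8° = 20.4·3.3·0.2890·0.9573 = 18.627 kPa
FS = 31.238 / 18.627 = 1.677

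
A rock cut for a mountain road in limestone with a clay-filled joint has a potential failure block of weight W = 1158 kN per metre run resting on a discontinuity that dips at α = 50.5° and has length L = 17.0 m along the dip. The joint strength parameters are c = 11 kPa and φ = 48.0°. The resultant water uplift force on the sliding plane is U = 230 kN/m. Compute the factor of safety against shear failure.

FS = 0.84

Resolving the block weight along and normal to the plane and applying the Mohr–Coulomb strength on the joint:
N' = W cosα − U = 1158·cos50.5° − 230 = 506.6 kN/m
Driving force T = W sinα = 1158·sin50.5° = 893.5 kN/m
Resisting force R = c·L + N'·tanφ = 11·17.0 + 506.6·tan48.0° = 187.0 + 562.6 = 749.6 kN/m
FS = R / T = 749.6 / 893.5 = 0.839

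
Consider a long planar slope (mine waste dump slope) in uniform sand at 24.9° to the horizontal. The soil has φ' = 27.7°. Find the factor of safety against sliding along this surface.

For a dry cohesionless infinite slope the factor of safety is FS = tanφ' / tanβ.
FS = tan27.7° / tan24.9° = 0.5250 / 0.4642 = 1.131

FS = 1.13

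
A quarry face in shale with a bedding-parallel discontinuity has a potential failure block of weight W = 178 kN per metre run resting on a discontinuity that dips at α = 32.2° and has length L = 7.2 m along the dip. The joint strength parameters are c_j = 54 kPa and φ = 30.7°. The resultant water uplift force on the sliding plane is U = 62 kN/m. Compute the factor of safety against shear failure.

Resolving the block weight along and normal to the plane and applying the Mohr–Coulomb strength on the joint:
N' = W cosα − U = 178·cos32.2° − 62 = 88.6 kN/m
Driving force T = W sinα = 178·sin32.2° = 94.9 kN/m
Resisting force R = c_j·L + N'·tanφ = 54·7.2 + 88.6·tan30.7° = 388.8 + 52.6 = 441.4 kN/m
FS = R / T = 441.4 / 94.9 = 4.654

FS = 4.65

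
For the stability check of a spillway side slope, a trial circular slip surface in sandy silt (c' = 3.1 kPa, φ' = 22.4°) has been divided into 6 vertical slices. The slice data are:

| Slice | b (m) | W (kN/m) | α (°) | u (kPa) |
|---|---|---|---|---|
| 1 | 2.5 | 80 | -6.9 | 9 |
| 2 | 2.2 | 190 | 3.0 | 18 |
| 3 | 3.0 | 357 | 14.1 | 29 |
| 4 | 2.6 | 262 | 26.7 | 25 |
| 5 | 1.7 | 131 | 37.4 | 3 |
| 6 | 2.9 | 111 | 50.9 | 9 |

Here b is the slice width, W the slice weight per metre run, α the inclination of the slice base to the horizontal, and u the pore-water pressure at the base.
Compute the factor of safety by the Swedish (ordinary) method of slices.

Ordinary method of slices: FS = Σ[c'·Δl_i + (W_i cosα_i − u_i·Δl_i)·tanφ'] / Σ W_i sinα_i, with Δl_i = b_i / cosα_i.
Slice 1: Δl = 2.5/cos(-6.9°) = 2.518 m; N'_1 = 80·cos(-6.9°) − 9·2.518 = 56.8; c'Δl = 7.81; W sinα = -9.6
Slice 2: Δl = 2.2/cos3.0° = 2.203 m; N'_2 = 190·cos3.0° − 18·2.203 = 150.1; c'Δl = 6.83; W sinα = 9.9
Slice 3: Δl = 3.0/cos14.1° = 3.093 m; N'_3 = 357·cos14.1° − 29·3.093 = 256.5; c'Δl = 9.59; W sinα = 87.0
Slice 4: Δl = 2.6/cos26.7° = 2.910 m; N'_4 = 262·cos26.7° − 25·2.910 = 161.3; c'Δl = 9.02; W sinα = 117.7
Slice 5: Δl = 1.7/cos37.4° = 2.140 m; N'_5 = 131·cos37.4° − 3·2.140 = 97.6; c'Δl = 6.63; W sinα = 79.6
Slice 6: Δl = 2.9/cos50.9° = 4.598 m; N'_6 = 111·cos50.9° − 9·4.598 = 28.6; c'Δl = 14.25; W sinα = 86.1
Σc'Δl = 54.1 kN/m; ΣN' = 751.0 kN/m; ΣW sinα = 370.7 kN/m
Resisting = 54.1 + 751.0·tan22.4° = 54.1 + 309.5 = 363.7 kN/m
FS = 363.7 / 370.7 = 0.981

FS = 0.98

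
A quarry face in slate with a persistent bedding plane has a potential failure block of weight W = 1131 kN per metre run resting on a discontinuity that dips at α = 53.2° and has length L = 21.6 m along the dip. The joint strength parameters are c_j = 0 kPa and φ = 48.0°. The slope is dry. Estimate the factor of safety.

FS = 0.83

Resolving the block weight along and normal to the plane and applying the Mohr–Coulomb strength on the joint:
N' = W cosα = 1131·cos53.2° = 677.5 kN/m
Driving force T = W sinα = 1131·sin53.2° = 905.6 kN/m
Resisting force R = c_j·L + N'·tanφ = 0·21.6 + 677.5·tan48.0° = 0.0 + 752.4 = 752.4 kN/m
FS = R / T = 752.4 / 905.6 = 0.831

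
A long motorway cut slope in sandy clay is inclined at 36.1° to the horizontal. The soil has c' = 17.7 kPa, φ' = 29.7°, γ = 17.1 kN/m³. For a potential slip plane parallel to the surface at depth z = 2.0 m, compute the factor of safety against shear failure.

For an infinite slope with a slip plane parallel to the surface (no pore pressure): FS = [c' + γz cos²β tanφ'] / [γz sinβ cosβ].
γz = 17.1·2.0 = 34.20 kN/m²
Numerator = 17.7 + 34.20·cos²36.1°·tan29.7° = 17.7 + 34.20·0.6528·0.5704 = 30.435 kPa
Denominator = 34.20·sin36.1°·cos36.1° = 34.20·0.5892·0.8080 = 16.281 kPa
FS = 30.435 / 16.281 = 1.869

FS = 1.87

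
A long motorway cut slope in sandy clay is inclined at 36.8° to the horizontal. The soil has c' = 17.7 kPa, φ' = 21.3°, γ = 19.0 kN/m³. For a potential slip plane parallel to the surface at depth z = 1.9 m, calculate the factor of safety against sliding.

For an infinite slope with a slip plane parallel to the surface (no pore pressure): FS = [c' + γz cos²β tanφ'] / [γz sinβ cosβ].
γz = 19.0·1.9 = 36.10 kN/m²
Numerator = 17.7 + 36.10·cos²36.8°·tan21.3° = 17.7 + 36.10·0.6412·0.3899 = 26.724 kPa
Denominator = 36.10·sin36.8°·cos36.8° = 36.10·0.5990·0.8007 = 17.316 kPa
FS = 26.724 / 17.316 = 1.543

FS = 1.54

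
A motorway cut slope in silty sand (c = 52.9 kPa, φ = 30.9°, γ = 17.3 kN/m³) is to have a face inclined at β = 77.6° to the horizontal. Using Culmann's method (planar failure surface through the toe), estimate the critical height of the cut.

H_c = 32.63 m

Culmann's analysis gives the critical failure plane at α_cr = (β + φ)/2 = (77.6 + 30.9)/2 = 54.2°, and the critical height
H_c = (4c/γ) · sinβ cosφ / [1 − cos(β − φ)]
    = (4·52.9/17.3) · sin77.6°·cos30.9° / [1 − cos(46.7°)]
    = 12.231 · 0.9767·0.8581 / [1 − 0.6858]
    = 12.231 · 0.8380 / 0.3142
    = 32.63 m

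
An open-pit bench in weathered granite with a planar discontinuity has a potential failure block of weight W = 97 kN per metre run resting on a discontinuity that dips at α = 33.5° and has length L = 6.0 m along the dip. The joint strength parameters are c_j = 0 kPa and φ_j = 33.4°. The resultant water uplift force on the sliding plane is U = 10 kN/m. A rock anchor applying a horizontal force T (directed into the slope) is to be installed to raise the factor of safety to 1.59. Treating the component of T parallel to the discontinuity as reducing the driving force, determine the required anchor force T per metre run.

Resolving forces along and normal to the sliding plane, with the horizontal anchor force T adding T·sinα to the effective normal force and T·cosα acting up the plane against the driving force:
FS = [c_jL + (W cosα − U + T sinα) tanφ_j] / [W sinα − T cosα]
Without the anchor: N' = 70.9 kN/m, driving T_d = 53.5 kN/m, resisting R = 0·6.0 + 70.9·tan33.4° = 46.7 kN/m, FS = 0.87.
Setting FS = 1.59 and solving for T:
1.59·(53.5 − T cos33.5°) = 46.7 + T sin33.5°·tan33.4°
T·(sin33.5°·tan33.4° + 1.59·cos33.5°) = 1.59·53.5 − 46.7
T·(0.5519·0.6594 + 1.59·0.8339) = 85.1 − 46.7 = 38.4
T·1.6898 = 38.4
T = 22.7 kN/m

T = 23 kN/m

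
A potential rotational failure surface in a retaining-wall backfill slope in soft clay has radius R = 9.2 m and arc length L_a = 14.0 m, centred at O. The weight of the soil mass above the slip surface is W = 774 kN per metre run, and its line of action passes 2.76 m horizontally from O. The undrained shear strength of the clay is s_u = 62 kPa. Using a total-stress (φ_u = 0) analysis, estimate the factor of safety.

Taking moments about the centre O, the resisting moment is provided by the undrained shear strength acting along the arc:
M_R = s_u·L_a·R = 62·14.00·9.2 = 7985.6 kN·m/m
M_D = W·d = 774·2.76 = 2136.2 kN·m/m
FS = M_R / M_D = 7985.6 / 2136.2 = 3.738

FS = 3.74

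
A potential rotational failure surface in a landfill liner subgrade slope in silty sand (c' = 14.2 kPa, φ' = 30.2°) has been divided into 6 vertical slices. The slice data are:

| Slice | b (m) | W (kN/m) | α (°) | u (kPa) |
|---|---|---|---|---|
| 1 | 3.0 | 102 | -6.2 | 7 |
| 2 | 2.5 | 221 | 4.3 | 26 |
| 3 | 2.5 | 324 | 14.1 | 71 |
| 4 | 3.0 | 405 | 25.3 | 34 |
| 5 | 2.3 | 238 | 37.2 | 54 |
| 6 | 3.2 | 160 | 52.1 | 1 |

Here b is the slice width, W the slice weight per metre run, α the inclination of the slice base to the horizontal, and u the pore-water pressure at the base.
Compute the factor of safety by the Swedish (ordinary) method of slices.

FS = 1.35

Ordinary method of slices: FS = Σ[c'·Δl_i + (W_i cosα_i − u_i·Δl_i)·tanφ'] / Σ W_i sinα_i, with Δl_i = b_i / cosα_i.
Slice 1: Δl = 3.0/cos(-6.2°) = 3.018 m; N'_1 = 102·cos(-6.2°) − 7·3.018 = 80.3; c'Δl = 42.85; W sinα = -11.0
Slice 2: Δl = 2.5/cos4.3° = 2.507 m; N'_2 = 221·cos4.3° − 26·2.507 = 155.2; c'Δl = 35.60; W sinα = 16.6
Slice 3: Δl = 2.5/cos14.1° = 2.578 m; N'_3 = 324·cos14.1° − 71·2.578 = 131.2; c'Δl = 36.60; W sinα = 78.9
Slice 4: Δl = 3.0/cos25.3° = 3.318 m; N'_4 = 405·cos25.3° − 34·3.318 = 253.3; c'Δl = 47.12; W sinα = 173.1
Slice 5: Δl = 2.3/cos37.2° = 2.888 m; N'_5 = 238·cos37.2° − 54·2.888 = 33.6; c'Δl = 41.00; W sinα = 143.9
Slice 6: Δl = 3.2/cos52.1° = 5.209 m; N'_6 = 160·cos52.1° − 1·5.209 = 93.1; c'Δl = 73.97; W sinα = 126.3
Σc'Δl = 277.1 kN/m; ΣN' = 746.8 kN/m; ΣW sinα = 527.7 kN/m
Resisting = 277.1 + 746.8·tan30.2° = 277.1 + 434.6 = 711.8 kN/m
FS = 711.8 / 527.7 = 1.349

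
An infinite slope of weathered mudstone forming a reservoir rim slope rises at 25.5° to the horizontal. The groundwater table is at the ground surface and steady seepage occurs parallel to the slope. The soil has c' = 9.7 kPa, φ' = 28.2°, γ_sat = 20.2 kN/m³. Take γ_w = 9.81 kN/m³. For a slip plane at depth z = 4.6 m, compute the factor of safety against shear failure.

With seepage parallel to the slope and the water table at the surface, the effective normal stress on the slip plane uses the buoyant unit weight γ' = γ_sat − γ_w while the driving shear stress uses γ_sat:
FS = [c' + γ' z cos²β tanφ'] / [γ_sat z sinβ cosβ]
γ' = 20.2 − 9.81 = 10.39 kN/m³
Numerator = 9.7 + 10.39·4.6·cos²25.5°·tan28.2° = 9.7 + 10.39·4.6·0.8147·0.5362 = 30.577 kPa
Denominator = 20.2·4.6·sin25.5°·cos25.5° = 20.2·4.6·0.4305·0.9026 = 36.106 kPa
FS = 30.577 / 36.106 = 0.847

FS = 0.85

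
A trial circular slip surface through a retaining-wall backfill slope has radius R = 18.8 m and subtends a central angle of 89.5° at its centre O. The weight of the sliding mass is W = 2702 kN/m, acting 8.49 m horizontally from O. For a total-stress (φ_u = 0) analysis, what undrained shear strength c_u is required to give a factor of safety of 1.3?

FS = c_u·L_a·R / (W·d), so c_u = FS·W·d / (L_a·R).
Arc length L_a = R·θ = 18.8·(89.5°·π/180) = 18.8·1.5621 = 29.37 m
c_u = 1.3·2702·8.49 / (29.37·18.8) = 29822.0 / 552.10 = 54.02 kPa

c_u = 54.0 kPa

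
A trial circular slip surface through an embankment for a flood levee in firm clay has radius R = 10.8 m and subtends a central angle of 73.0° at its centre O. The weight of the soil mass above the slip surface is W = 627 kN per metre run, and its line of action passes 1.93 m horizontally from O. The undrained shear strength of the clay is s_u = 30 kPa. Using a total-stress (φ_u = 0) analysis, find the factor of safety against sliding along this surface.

Taking moments about the centre O, the resisting moment is provided by the undrained shear strength acting along the arc:
Arc length L_a = R·θ = 10.8·(73.0°·π/180) = 10.8·1.2741 = 13.76 m
M_R = s_u·L_a·R = 30·13.76·10.8 = 4458.3 kN·m/m
M_D = W·d = 627·1.93 = 1210.1 kN·m/m
FS = M_R / M_D = 4458.3 / 1210.1 = 3.684

FS = 3.68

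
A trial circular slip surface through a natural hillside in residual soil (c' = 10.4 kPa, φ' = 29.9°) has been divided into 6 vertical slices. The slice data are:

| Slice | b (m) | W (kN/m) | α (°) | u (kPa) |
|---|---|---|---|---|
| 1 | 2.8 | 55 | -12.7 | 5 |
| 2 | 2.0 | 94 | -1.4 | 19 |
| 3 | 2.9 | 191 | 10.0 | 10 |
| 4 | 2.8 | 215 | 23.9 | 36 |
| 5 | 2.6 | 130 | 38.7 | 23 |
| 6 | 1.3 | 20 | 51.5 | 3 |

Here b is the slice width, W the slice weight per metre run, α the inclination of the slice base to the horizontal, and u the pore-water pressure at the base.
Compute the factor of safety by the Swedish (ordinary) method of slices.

Ordinary method of slices: FS = Σ[c'·Δl_i + (W_i cosα_i − u_i·Δl_i)·tanφ'] / Σ W_i sinα_i, with Δl_i = b_i / cosα_i.
Slice 1: Δl = 2.8/cos(-12.7°) = 2.870 m; N'_1 = 55·cos(-12.7°) − 5·2.870 = 39.3; c'Δl = 29.85; W sinα = -12.1
Slice 2: Δl = 2.0/cos(-1.4°) = 2.001 m; N'_2 = 94·cos(-1.4°) − 19·2.001 = 56.0; c'Δl = 20.81; W sinα = -2.3
Slice 3: Δl = 2.9/cos10.0° = 2.945 m; N'_3 = 191·cos10.0° − 10·2.945 = 158.7; c'Δl = 30.63; W sinα = 33.2
Slice 4: Δl = 2.8/cos23.9° = 3.063 m; N'_4 = 215·cos23.9° − 36·3.063 = 86.3; c'Δl = 31.85; W sinα = 87.1
Slice 5: Δl = 2.6/cos38.7° = 3.331 m; N'_5 = 130·cos38.7° − 23·3.331 = 24.8; c'Δl = 34.65; W sinα = 81.3
Slice 6: Δl = 1.3/cos51.5° = 2.088 m; N'_6 = 20·cos51.5° − 3·2.088 = 6.2; c'Δl = 21.72; W sinα = 15.7
Σc'Δl = 169.5 kN/m; ΣN' = 371.2 kN/m; ΣW sinα = 202.8 kN/m
Resisting = 169.5 + 371.2·tan29.9° = 169.5 + 213.5 = 383.0 kN/m
FS = 383.0 / 202.8 = 1.888

FS = 1.89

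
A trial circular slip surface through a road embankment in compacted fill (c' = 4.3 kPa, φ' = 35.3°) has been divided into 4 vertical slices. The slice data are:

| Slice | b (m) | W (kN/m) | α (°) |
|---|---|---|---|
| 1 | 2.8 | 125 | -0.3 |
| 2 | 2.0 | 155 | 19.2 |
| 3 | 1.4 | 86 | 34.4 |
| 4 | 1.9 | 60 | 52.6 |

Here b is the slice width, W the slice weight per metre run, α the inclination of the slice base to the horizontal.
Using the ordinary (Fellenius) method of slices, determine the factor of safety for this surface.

FS = 2.12

Ordinary method of slices: FS = Σ[c'·Δl_i + (W_i cosα_i)·tanφ'] / Σ W_i sinα_i, with Δl_i = b_i / cosα_i.
Slice 1: Δl = 2.8/cos(-0.3°) = 2.800 m; N'_1 = 125·cos(-0.3°) = 125.0; c'Δl = 12.04; W sinα = -0.7
Slice 2: Δl = 2.0/cos19.2° = 2.118 m; N'_2 = 155·cos19.2° = 146.4; c'Δl = 9.11; W sinα = 51.0
Slice 3: Δl = 1.4/cos34.4° = 1.697 m; N'_3 = 86·cos34.4° = 71.0; c'Δl = 7.30; W sinα = 48.6
Slice 4: Δl = 1.9/cos52.6° = 3.128 m; N'_4 = 60·cos52.6° = 36.4; c'Δl = 13.45; W sinα = 47.7
Σc'Δl = 41.9 kN/m; ΣN' = 378.8 kN/m; ΣW sinα = 146.6 kN/m
Resisting = 41.9 + 378.8·tan35.3° = 41.9 + 268.2 = 310.1 kN/m
FS = 310.1 / 146.6 = 2.116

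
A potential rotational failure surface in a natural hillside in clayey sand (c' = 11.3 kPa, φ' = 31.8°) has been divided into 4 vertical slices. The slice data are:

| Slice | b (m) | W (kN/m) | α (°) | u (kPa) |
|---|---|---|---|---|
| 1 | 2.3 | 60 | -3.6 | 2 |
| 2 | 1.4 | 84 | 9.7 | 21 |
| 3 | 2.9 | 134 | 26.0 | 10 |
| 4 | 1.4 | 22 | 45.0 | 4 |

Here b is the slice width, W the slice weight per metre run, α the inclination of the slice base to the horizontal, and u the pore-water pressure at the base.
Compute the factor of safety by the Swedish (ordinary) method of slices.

FS = 2.69

Ordinary method of slices: FS = Σ[c'·Δl_i + (W_i cosα_i − u_i·Δl_i)·tanφ'] / Σ W_i sinα_i, with Δl_i = b_i / cosα_i.
Slice 1: Δl = 2.3/cos(-3.6°) = 2.305 m; N'_1 = 60·cos(-3.6°) − 2·2.305 = 55.3; c'Δl = 26.04; W sinα = -3.8
Slice 2: Δl = 1.4/cos9.7° = 1.420 m; N'_2 = 84·cos9.7° − 21·1.420 = 53.0; c'Δl = 16.05; W sinα = 14.2
Slice 3: Δl = 2.9/cos26.0° = 3.227 m; N'_3 = 134·cos26.0° − 10·3.227 = 88.2; c'Δl = 36.46; W sinα = 58.7
Slice 4: Δl = 1.4/cos45.0° = 1.980 m; N'_4 = 22·cos45.0° − 4·1.980 = 7.6; c'Δl = 22.37; W sinα = 15.6
Σc'Δl = 100.9 kN/m; ΣN' = 204.1 kN/m; ΣW sinα = 84.7 kN/m
Resisting = 100.9 + 204.1·tan31.8° = 100.9 + 126.5 = 227.4 kN/m
FS = 227.4 / 84.7 = 2.686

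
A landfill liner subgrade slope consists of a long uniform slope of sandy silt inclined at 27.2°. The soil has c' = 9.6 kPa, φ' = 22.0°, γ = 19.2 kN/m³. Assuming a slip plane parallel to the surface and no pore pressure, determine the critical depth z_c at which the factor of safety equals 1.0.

Setting FS = 1.00 in FS = [c' + γz cos²β tanφ'] / [γz sinβ cosβ] and solving for z:
z = c' / [γ cosβ (FS·sinβ − cosβ·tanφ')]
  = 9.6 / [19.2·cos27.2°·(1.00·sin27.2° − cos27.2°·tan22.0°)]
  = 9.6 / [19.2·0.8894·(1.00·0.4571 − 0.8894·0.4040)]
  = 9.6 / 1.6693 = 5.751 m

z_c = 5.75 m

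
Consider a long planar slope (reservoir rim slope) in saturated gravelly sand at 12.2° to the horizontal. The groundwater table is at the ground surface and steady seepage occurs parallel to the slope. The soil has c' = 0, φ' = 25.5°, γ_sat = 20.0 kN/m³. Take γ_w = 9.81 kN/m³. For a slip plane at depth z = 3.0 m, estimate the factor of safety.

FS = 1.12

With seepage parallel to the slope and the water table at the surface, the effective normal stress on the slip plane uses the buoyant unit weight γ' = γ_sat − γ_w while the driving shear stress uses γ_sat:
FS = [c' + γ' z cos²β tanφ'] / [γ_sat z sinβ cosβ]
(For c' = 0 this reduces to FS = (γ'/γ_sat)·tanφ'/tanβ.)
γ' = 20.0 − 9.81 = 10.19 kN/m³
Numerator = 0.0 + 10.19·3.0·cos²12.2°·tan25.5° = 0.0 + 10.19·3.0·0.9553·0.4770 = 13.930 kPa
Denominator = 20.0·3.0·sin12.2°·cos12.2° = 20.0·3.0·0.2113·0.9774 = 12.393 kPa
FS = 13.930 / 12.393 = 1.124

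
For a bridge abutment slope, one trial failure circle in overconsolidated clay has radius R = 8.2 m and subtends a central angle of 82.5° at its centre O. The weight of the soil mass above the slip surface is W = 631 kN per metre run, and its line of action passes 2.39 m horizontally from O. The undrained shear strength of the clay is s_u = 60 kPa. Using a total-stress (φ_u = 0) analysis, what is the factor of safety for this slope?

Taking moments about the centre O, the resisting moment is provided by the undrained shear strength acting along the arc:
Arc length L_a = R·θ = 8.2·(82.5°·π/180) = 8.2·1.4399 = 11.81 m
M_R = s_u·L_a·R = 60·11.81·8.2 = 5809.1 kN·m/m
M_D = W·d = 631·2.39 = 1508.1 kN·m/m
FS = M_R / M_D = 5809.1 / 1508.1 = 3.852

FS = 3.85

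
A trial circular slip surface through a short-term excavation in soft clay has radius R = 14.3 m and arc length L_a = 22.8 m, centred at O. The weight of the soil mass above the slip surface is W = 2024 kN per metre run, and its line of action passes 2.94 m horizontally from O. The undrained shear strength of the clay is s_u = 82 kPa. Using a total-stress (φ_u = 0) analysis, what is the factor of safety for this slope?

Taking moments about the centre O, the resisting moment is provided by the undrained shear strength acting along the arc:
M_R = s_u·L_a·R = 82·22.80·14.3 = 26735.3 kN·m/m
M_D = W·d = 2024·2.94 = 5950.6 kN·m/m
FS = M_R / M_D = 26735.3 / 5950.6 = 4.493

FS = 4.49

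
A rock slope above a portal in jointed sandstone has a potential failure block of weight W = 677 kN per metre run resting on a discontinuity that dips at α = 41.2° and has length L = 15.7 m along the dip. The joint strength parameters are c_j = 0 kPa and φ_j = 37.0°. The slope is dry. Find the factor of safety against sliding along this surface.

Resolving the block weight along and normal to the plane and applying the Mohr–Coulomb strength on the joint:
N' = W cosα = 677·cos41.2° = 509.4 kN/m
Driving force T = W sinα = 677·sin41.2° = 445.9 kN/m
Resisting force R = c_j·L + N'·tanφ_j = 0·15.7 + 509.4·tan37.0° = 0.0 + 383.8 = 383.8 kN/m
FS = R / T = 383.8 / 445.9 = 0.861

FS = 0.86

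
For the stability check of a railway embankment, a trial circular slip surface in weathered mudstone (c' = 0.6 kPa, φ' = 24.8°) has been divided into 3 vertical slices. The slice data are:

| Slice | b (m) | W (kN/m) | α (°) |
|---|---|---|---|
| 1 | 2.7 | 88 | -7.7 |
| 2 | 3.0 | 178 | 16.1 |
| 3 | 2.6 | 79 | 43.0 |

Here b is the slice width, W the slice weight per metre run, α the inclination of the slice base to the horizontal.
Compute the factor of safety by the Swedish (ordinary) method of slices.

FS = 1.66

Ordinary method of slices: FS = Σ[c'·Δl_i + (W_i cosα_i)·tanφ'] / Σ W_i sinα_i, with Δl_i = b_i / cosα_i.
Slice 1: Δl = 2.7/cos(-7.7°) = 2.725 m; N'_1 = 88·cos(-7.7°) = 87.2; c'Δl = 1.63; W sinα = -11.8
Slice 2: Δl = 3.0/cos16.1° = 3.122 m; N'_2 = 178·cos16.1° = 171.0; c'Δl = 1.87; W sinα = 49.4
Slice 3: Δl = 2.6/cos43.0° = 3.555 m; N'_3 = 79·cos43.0° = 57.8; c'Δl = 2.13; W sinα = 53.9
Σc'Δl = 5.6 kN/m; ΣN' = 316.0 kN/m; ΣW sinα = 91.4 kN/m
Resisting = 5.6 + 316.0·tan24.8° = 5.6 + 146.0 = 151.7 kN/m
FS = 151.7 / 91.4 = 1.658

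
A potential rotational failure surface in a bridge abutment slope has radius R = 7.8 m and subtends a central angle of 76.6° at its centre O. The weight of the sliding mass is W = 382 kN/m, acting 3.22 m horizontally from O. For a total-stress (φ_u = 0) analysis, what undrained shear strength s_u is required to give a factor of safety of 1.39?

s_u = 21.0 kPa

FS = s_u·L_a·R / (W·d), so s_u = FS·W·d / (L_a·R).
Arc length L_a = R·θ = 7.8·(76.6°·π/180) = 7.8·1.3369 = 10.43 m
s_u = 1.39·382·3.22 / (10.43·7.8) = 1709.8 / 81.34 = 21.02 kPa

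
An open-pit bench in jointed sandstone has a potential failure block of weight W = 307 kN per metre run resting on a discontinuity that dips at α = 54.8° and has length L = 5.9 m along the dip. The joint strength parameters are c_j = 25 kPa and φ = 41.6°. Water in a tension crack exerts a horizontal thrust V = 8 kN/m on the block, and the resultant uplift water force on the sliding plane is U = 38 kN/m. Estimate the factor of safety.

Resolving the block weight along and normal to the plane and applying the Mohr–Coulomb strength on the joint:
N' = W cosα − U − V sinα = 307·cos54.8° − 38 − 8·sin54.8° = 132.4 kN/m
Driving force T = W sinα + V cosα = 307·sin54.8° + 8·cos54.8° = 255.5 kN/m
Resisting force R = c_j·L + N'·tanφ = 25·5.9 + 132.4·tan41.6° = 147.5 + 117.6 = 265.1 kN/m
FS = R / T = 265.1 / 255.5 = 1.038

FS = 1.04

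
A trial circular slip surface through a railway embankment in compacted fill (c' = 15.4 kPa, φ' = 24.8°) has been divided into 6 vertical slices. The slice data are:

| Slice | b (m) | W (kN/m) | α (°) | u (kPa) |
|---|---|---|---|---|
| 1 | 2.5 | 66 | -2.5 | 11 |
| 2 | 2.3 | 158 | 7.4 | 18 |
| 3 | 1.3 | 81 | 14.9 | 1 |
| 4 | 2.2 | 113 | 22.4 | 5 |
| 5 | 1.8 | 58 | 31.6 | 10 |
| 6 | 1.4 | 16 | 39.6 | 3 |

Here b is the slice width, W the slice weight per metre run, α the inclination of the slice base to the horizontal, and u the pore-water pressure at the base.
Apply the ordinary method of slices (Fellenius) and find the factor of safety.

Ordinary method of slices: FS = Σ[c'·Δl_i + (W_i cosα_i − u_i·Δl_i)·tanφ'] / Σ W_i sinα_i, with Δl_i = b_i / cosα_i.
Slice 1: Δl = 2.5/cos(-2.5°) = 2.502 m; N'_1 = 66·cos(-2.5°) − 11·2.502 = 38.4; c'Δl = 38.54; W sinα = -2.9
Slice 2: Δl = 2.3/cos7.4° = 2.319 m; N'_2 = 158·cos7.4° − 18·2.319 = 114.9; c'Δl = 35.72; W sinα = 20.3
Slice 3: Δl = 1.3/cos14.9° = 1.345 m; N'_3 = 81·cos14.9° − 1·1.345 = 76.9; c'Δl = 20.72; W sinα = 20.8
Slice 4: Δl = 2.2/cos22.4° = 2.380 m; N'_4 = 113·cos22.4° − 5·2.380 = 92.6; c'Δl = 36.65; W sinα = 43.1
Slice 5: Δl = 1.8/cos31.6° = 2.113 m; N'_5 = 58·cos31.6° − 10·2.113 = 28.3; c'Δl = 32.55; W sinα = 30.4
Slice 6: Δl = 1.4/cos39.6° = 1.817 m; N'_6 = 16·cos39.6° − 3·1.817 = 6.9; c'Δl = 27.98; W sinα = 10.2
Σc'Δl = 192.1 kN/m; ΣN' = 358.0 kN/m; ΣW sinα = 121.9 kN/m
Resisting = 192.1 + 358.0·tan24.8° = 192.1 + 165.4 = 357.6 kN/m
FS = 357.6 / 121.9 = 2.932

FS = 2.93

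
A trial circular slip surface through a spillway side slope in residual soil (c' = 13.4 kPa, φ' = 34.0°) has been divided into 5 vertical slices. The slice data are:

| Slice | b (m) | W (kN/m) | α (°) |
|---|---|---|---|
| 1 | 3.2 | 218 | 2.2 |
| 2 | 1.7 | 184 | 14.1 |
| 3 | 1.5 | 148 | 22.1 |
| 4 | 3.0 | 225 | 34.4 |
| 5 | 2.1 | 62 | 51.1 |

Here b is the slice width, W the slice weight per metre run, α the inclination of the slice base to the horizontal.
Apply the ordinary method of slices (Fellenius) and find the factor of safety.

FS = 2.44

Ordinary method of slices: FS = Σ[c'·Δl_i + (W_i cosα_i)·tanφ'] / Σ W_i sinα_i, with Δl_i = b_i / cosα_i.
Slice 1: Δl = 3.2/cos2.2° = 3.202 m; N'_1 = 218·cos2.2° = 217.8; c'Δl = 42.91; W sinα = 8.4
Slice 2: Δl = 1.7/cos14.1° = 1.753 m; N'_2 = 184·cos14.1° = 178.5; c'Δl = 23.49; W sinα = 44.8
Slice 3: Δl = 1.5/cos22.1° = 1.619 m; N'_3 = 148·cos22.1° = 137.1; c'Δl = 21.69; W sinα = 55.7
Slice 4: Δl = 3.0/cos34.4° = 3.636 m; N'_4 = 225·cos34.4° = 185.7; c'Δl = 48.72; W sinα = 127.1
Slice 5: Δl = 2.1/cos51.1° = 3.344 m; N'_5 = 62·cos51.1° = 38.9; c'Δl = 44.81; W sinα = 48.3
Σc'Δl = 181.6 kN/m; ΣN' = 758.0 kN/m; ΣW sinα = 284.2 kN/m
Resisting = 181.6 + 758.0·tan34.0° = 181.6 + 511.3 = 692.9 kN/m
FS = 692.9 / 284.2 = 2.438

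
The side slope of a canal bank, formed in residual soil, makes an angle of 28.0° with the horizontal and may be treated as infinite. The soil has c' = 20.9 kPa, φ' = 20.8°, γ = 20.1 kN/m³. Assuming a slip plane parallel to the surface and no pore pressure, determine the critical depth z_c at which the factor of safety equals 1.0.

z_c = 8.78 m

Setting FS = 1.00 in FS = [c' + γz cos²β tanφ'] / [γz sinβ cosβ] and solving for z:
z = c' / [γ cosβ (FS·sinβ − cosβ·tanφ')]
  = 20.9 / [20.1·cos28.0°·(1.00·sin28.0° − cos28.0°·tan20.8°)]
  = 20.9 / [20.1·0.8829·(1.00·0.4695 − 0.8829·0.3799)]
  = 20.9 / 2.3794 = 8.784 m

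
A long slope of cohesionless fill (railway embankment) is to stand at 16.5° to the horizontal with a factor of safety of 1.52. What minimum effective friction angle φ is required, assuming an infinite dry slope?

FS = tanφ/tanβ ⇒ tanφ = FS · tanβ = 1.52 · tan16.5° = 0.4502
φ = arctan(0.4502) = 24.24°

φ = 24.2°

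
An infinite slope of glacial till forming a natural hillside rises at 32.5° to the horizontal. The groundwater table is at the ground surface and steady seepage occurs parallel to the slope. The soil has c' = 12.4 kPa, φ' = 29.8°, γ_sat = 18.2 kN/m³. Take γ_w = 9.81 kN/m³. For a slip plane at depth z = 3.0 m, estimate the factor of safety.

With seepage parallel to the slope and the water table at the surface, the effective normal stress on the slip plane uses the buoyant unit weight γ' = γ_sat − γ_w while the driving shear stress uses γ_sat:
FS = [c' + γ' z cos²β tanφ'] / [γ_sat z sinβ cosβ]
γ' = 18.2 − 9.81 = 8.39 kN/m³
Numerator = 12.4 + 8.39·3.0·cos²32.5°·tan29.8° = 12.4 + 8.39·3.0·0.7113·0.5727 = 22.654 kPa
Denominator = 18.2·3.0·sin32.5°·cos32.5° = 18.2·3.0·0.5373·0.8434 = 24.742 kPa
FS = 22.654 / 24.742 = 0.916

FS = 0.92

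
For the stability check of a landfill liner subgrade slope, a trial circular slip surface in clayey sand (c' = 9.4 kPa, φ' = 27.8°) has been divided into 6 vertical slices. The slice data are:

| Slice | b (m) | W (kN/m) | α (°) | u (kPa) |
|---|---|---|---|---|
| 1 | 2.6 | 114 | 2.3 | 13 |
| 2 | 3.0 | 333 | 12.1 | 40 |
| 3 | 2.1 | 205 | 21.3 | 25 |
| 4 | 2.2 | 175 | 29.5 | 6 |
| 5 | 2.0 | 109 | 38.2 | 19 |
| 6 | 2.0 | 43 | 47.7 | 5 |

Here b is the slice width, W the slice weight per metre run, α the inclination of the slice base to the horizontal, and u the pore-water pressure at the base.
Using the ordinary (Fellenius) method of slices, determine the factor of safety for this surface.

Ordinary method of slices: FS = Σ[c'·Δl_i + (W_i cosα_i − u_i·Δl_i)·tanφ'] / Σ W_i sinα_i, with Δl_i = b_i / cosα_i.
Slice 1: Δl = 2.6/cos2.3° = 2.602 m; N'_1 = 114·cos2.3° − 13·2.602 = 80.1; c'Δl = 24.46; W sinα = 4.6
Slice 2: Δl = 3.0/cos12.1° = 3.068 m; N'_2 = 333·cos12.1° − 40·3.068 = 202.9; c'Δl = 28.84; W sinα = 69.8
Slice 3: Δl = 2.1/cos21.3° = 2.254 m; N'_3 = 205·cos21.3° − 25·2.254 = 134.6; c'Δl = 21.19; W sinα = 74.5
Slice 4: Δl = 2.2/cos29.5° = 2.528 m; N'_4 = 175·cos29.5° − 6·2.528 = 137.1; c'Δl = 23.76; W sinα = 86.2
Slice 5: Δl = 2.0/cos38.2° = 2.545 m; N'_5 = 109·cos38.2° − 19·2.545 = 37.3; c'Δl = 23.92; W sinα = 67.4
Slice 6: Δl = 2.0/cos47.7° = 2.972 m; N'_6 = 43·cos47.7° − 5·2.972 = 14.1; c'Δl = 27.93; W sinα = 31.8
Σc'Δl = 150.1 kN/m; ΣN' = 606.1 kN/m; ΣW sinα = 334.2 kN/m
Resisting = 150.1 + 606.1·tan27.8° = 150.1 + 319.6 = 469.7 kN/m
FS = 469.7 / 334.2 = 1.405

FS = 1.41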